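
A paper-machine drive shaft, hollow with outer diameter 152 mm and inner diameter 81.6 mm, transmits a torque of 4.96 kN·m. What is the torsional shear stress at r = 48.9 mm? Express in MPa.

J = π(d_o⁴ − d_i⁴)/32 = π(0.152⁴ − 0.0816⁴)/32 = 4.805×10^-5 m⁴.
Shear stress varies linearly with radius: τ = T·r/J = 4960 × 0.0489 / 4.805×10^-5 = 5.047×10^6 Pa.

5.05 MPa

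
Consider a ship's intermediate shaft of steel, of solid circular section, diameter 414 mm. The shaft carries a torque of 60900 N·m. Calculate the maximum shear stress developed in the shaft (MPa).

J = πd⁴/32 = π(0.414)⁴/32 = 2.884×10^-3 m⁴.
τ_max = T·r/J = 60900 × 0.207 / 2.884×10^-3 = 4.371×10^6 Pa.

4.37 MPa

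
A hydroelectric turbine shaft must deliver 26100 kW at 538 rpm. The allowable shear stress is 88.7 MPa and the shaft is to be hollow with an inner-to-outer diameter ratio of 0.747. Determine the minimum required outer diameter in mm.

338 mm

ω = 2π·538/60 = 56.34 rad/s, so T = P/ω = 26100×10³ / 56.34 = 463300 N·m.
For a hollow shaft with d_i/d_o = 0.747: τ_max = 16T/(π d_o³ (1−k⁴)), so d_o = [16T/(π τ_allow (1−k⁴))]^(1/3) = [16·463300/(π·8.87×10^7·0.6886)]^(1/3) = 0.3380 m.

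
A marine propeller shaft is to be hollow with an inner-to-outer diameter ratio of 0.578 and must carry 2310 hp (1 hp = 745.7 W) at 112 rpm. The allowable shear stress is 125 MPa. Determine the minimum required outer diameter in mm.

ω = 2π·112/60 = 11.73 rad/s, so T = P/ω = 2310×745.7 / 11.73 = 146900 N·m.
For a hollow shaft with d_i/d_o = 0.578: τ_max = 16T/(π d_o³ (1−k⁴)), so d_o = [16T/(π τ_allow (1−k⁴))]^(1/3) = [16·146900/(π·1.25×10^8·0.8884)]^(1/3) = 0.1889 m.

189 mm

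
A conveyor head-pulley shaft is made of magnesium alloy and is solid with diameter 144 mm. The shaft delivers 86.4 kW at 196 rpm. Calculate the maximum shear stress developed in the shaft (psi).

ω = 2π·196/60 = 20.53 rad/s, so T = P/ω = 86.4×10³ / 20.53 = 4209 N·m.
J = πd⁴/32 = π(0.144)⁴/32 = 4.221×10^-5 m⁴.
τ_max = T·r/J = 4209 × 0.0720 / 4.221×10^-5 = 7.180×10^6 Pa.

1040 psi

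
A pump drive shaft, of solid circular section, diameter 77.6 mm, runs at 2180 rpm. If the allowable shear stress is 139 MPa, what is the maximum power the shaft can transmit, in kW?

2910 kW

J = πd⁴/32 = π(0.0776)⁴/32 = 3.560×10^-6 m⁴.
T_max = τ_allow·J/r = 1.39×10^8 × 3.560×10^-6 / 0.0388 = 12750 N·m.
ω = 2π·2180/60 = 228.3 rad/s, so P_max = T_max·ω = 2.911×10^6 W.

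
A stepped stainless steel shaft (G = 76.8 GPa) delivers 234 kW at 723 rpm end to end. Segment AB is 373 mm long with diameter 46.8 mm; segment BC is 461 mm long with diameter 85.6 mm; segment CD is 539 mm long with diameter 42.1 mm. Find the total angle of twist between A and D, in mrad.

ω = 2π·723/60 = 75.71 rad/s, so T = P/ω = 234×10³ / 75.71 = 3091 N·m.
J_AB = π(0.0468)⁴/32 = 4.71×10^-7 m⁴; J_BC = π(0.0856)⁴/32 = 5.27×10^-6 m⁴; J_CD = π(0.0421)⁴/32 = 3.08×10^-7 m⁴.
θ = (T/G)·Σ L_i/J_i = (3091/76.8×10⁹)·(0.373/4.71×10^-7 + 0.461/5.27×10^-6 + 0.539/3.08×10^-7) = 0.1057 rad.

106 mrad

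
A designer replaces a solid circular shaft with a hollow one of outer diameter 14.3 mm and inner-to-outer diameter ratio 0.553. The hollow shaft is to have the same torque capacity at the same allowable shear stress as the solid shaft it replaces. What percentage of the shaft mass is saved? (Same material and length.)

25.9 %

Equal τ_max and T ⇒ the solid shaft needs d_s³ = d_o³(1−k⁴), so d_s = 14.3·(1−0.553⁴)^(1/3) = 13.84 mm.
Area ratio A_h/A_s = d_o²(1−k²)/d_s² = (1−k²)/(1−k⁴)^(2/3) = 0.7412.
Mass saving = 1 − 0.7412 = 25.9 %.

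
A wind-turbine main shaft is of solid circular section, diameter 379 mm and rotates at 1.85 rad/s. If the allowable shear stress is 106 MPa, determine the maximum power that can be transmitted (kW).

2100 kW

J = πd⁴/32 = π(0.379)⁴/32 = 2.026×10^-3 m⁴.
T_max = τ_allow·J/r = 1.06×10^8 × 2.026×10^-3 / 0.190 = 1.133e6 N·m.
ω = 1.85 rad/s, so P_max = T_max·ω = 2.096×10^6 W.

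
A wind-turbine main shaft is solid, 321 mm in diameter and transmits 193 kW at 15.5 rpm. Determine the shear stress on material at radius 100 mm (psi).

ω = 2π·15.5/60 = 1.623 rad/s, so T = P/ω = 193×10³ / 1.623 = 118900 N·m.
J = πd⁴/32 = π(0.321)⁴/32 = 1.042×10^-3 m⁴.
Shear stress varies linearly with radius: τ = T·r/J = 118900 × 0.100 / 1.042×10^-3 = 1.141×10^7 Pa.

1650 psi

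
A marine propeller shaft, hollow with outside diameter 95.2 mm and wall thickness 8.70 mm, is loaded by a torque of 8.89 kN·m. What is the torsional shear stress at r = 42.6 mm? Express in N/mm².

84.8 N/mm²

J = π(d_o⁴ − d_i⁴)/32 = π(0.0952⁴ − 0.0778⁴)/32 = 4.467×10^-6 m⁴.
Shear stress varies linearly with radius: τ = T·r/J = 8890 × 0.0426 / 4.467×10^-6 = 8.478×10^7 Pa.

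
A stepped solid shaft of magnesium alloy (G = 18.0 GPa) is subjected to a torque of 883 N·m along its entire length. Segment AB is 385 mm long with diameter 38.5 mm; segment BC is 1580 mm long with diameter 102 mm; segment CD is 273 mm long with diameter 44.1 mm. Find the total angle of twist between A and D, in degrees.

7.50°

J_AB = π(0.0385)⁴/32 = 2.16×10^-7 m⁴; J_BC = π(0.102)⁴/32 = 1.06×10^-5 m⁴; J_CD = π(0.0441)⁴/32 = 3.71×10^-7 m⁴.
θ = (T/G)·Σ L_i/J_i = (883.0/18.0×10⁹)·(0.385/2.16×10^-7 + 1.58/1.06×10^-5 + 0.273/3.71×10^-7) = 0.1309 rad.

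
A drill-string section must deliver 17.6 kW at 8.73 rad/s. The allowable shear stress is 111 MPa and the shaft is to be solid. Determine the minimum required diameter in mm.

45.2 mm

ω = 8.73 rad/s, so T = P/ω = 17.6×10³ / 8.730 = 2016 N·m.
For a solid shaft τ_max = 16T/(πd³), so d = (16T/(π τ_allow))^(1/3) = (16·2016/(π·1.11×10^8))^(1/3) = 0.04523 m.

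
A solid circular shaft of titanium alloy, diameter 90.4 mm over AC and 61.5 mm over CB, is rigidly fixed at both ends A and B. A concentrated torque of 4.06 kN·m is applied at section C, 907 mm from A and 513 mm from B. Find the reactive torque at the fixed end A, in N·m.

2940 N·m

Compatibility: T_A·a/J_AC = T_B·b/J_CB with T_A + T_B = T₀.
J_AC = 6.56×10^-6 m⁴, J_CB = 1.40×10^-6 m⁴, so T_A = T₀·(J_AC/a)/((J_AC/a)+(J_CB/b)) = 2945 N·m, T_B = 1115 N·m.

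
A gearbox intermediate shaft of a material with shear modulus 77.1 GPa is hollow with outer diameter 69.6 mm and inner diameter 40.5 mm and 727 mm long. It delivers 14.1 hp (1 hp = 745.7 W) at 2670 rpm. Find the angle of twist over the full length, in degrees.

ω = 2π·2670/60 = 279.6 rad/s, so T = P/ω = 14.1×745.7 / 279.6 = 37.60 N·m.
J = π(d_o⁴ − d_i⁴)/32 = π(0.0696⁴ − 0.0405⁴)/32 = 2.040×10^-6 m⁴.
θ = T·L/(G·J) = 37.60 × 0.727 / (77.1×10⁹ × 2.040×10^-6) = 1.738×10^-4 rad.

0.00996°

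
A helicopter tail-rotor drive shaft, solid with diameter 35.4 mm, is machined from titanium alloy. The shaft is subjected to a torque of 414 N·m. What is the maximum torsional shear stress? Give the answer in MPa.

J = πd⁴/32 = π(0.0354)⁴/32 = 1.542×10^-7 m⁴.
τ_max = T·r/J = 414.0 × 0.0177 / 1.542×10^-7 = 4.753×10^7 Pa.

47.5 MPa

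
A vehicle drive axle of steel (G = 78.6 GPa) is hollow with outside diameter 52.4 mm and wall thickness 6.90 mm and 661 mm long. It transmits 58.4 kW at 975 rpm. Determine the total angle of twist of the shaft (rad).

ω = 2π·975/60 = 102.1 rad/s, so T = P/ω = 58.4×10³ / 102.1 = 572.0 N·m.
J = π(d_o⁴ − d_i⁴)/32 = π(0.0524⁴ − 0.0386⁴)/32 = 5.222×10^-7 m⁴.
θ = T·L/(G·J) = 572.0 × 0.661 / (78.6×10⁹ × 5.222×10^-7) = 9.211×10^-3 rad.

0.00921 rad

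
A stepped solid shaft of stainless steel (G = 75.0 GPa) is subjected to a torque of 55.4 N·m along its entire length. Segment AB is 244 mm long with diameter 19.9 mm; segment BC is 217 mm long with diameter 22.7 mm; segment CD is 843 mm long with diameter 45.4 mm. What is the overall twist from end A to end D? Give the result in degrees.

J_AB = π(0.0199)⁴/32 = 1.54×10^-8 m⁴; J_BC = π(0.0227)⁴/32 = 2.61×10^-8 m⁴; J_CD = π(0.0454)⁴/32 = 4.17×10^-7 m⁴.
θ = (T/G)·Σ L_i/J_i = (55.40/75.0×10⁹)·(0.244/1.54×10^-8 + 0.217/2.61×10^-8 + 0.843/4.17×10^-7) = 0.01935 rad.

1.11°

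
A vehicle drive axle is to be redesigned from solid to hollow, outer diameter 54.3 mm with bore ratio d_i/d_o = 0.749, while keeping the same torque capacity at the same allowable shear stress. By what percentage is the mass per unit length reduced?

Equal τ_max and T ⇒ the solid shaft needs d_s³ = d_o³(1−k⁴), so d_s = 54.3·(1−0.749⁴)^(1/3) = 47.87 mm.
Area ratio A_h/A_s = d_o²(1−k²)/d_s² = (1−k²)/(1−k⁴)^(2/3) = 0.5648.
Mass saving = 1 − 0.5648 = 43.5 %.

43.5 %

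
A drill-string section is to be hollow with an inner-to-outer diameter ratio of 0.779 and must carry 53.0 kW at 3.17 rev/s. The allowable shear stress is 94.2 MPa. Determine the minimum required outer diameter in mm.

61.1 mm

ω = 2π·3.17 = 19.92 rad/s, so T = P/ω = 53.0×10³ / 19.92 = 2661 N·m.
For a hollow shaft with d_i/d_o = 0.779: τ_max = 16T/(π d_o³ (1−k⁴)), so d_o = [16T/(π τ_allow (1−k⁴))]^(1/3) = [16·2661/(π·9.42×10^7·0.6317)]^(1/3) = 0.06107 m.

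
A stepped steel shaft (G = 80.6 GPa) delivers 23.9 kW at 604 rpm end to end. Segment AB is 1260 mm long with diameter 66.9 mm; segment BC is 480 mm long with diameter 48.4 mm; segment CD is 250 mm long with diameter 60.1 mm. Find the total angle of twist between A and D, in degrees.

ω = 2π·604/60 = 63.25 rad/s, so T = P/ω = 23.9×10³ / 63.25 = 377.9 N·m.
J_AB = π(0.0669)⁴/32 = 1.97×10^-6 m⁴; J_BC = π(0.0484)⁴/32 = 5.39×10^-7 m⁴; J_CD = π(0.0601)⁴/32 = 1.28×10^-6 m⁴.
θ = (T/G)·Σ L_i/J_i = (377.9/80.6×10⁹)·(1.26/1.97×10^-6 + 0.480/5.39×10^-7 + 0.250/1.28×10^-6) = 8.096×10^-3 rad.

0.464°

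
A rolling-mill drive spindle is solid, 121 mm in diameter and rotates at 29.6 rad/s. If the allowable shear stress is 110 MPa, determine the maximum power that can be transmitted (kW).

1130 kW

J = πd⁴/32 = π(0.121)⁴/32 = 2.104×10^-5 m⁴.
T_max = τ_allow·J/r = 1.10×10^8 × 2.104×10^-5 / 0.0605 = 38260 N·m.
ω = 29.6 rad/s, so P_max = T_max·ω = 1.133×10^6 W.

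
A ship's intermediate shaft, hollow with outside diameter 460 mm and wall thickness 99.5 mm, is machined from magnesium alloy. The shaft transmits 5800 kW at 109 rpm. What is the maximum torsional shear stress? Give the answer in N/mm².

29.7 N/mm²

ω = 2π·109/60 = 11.41 rad/s, so T = P/ω = 5800×10³ / 11.41 = 508100 N·m.
J = π(d_o⁴ − d_i⁴)/32 = π(0.460⁴ − 0.261⁴)/32 = 3.940×10^-3 m⁴.
τ_max = T·r/J = 508100 × 0.230 / 3.940×10^-3 = 2.966×10^7 Pa.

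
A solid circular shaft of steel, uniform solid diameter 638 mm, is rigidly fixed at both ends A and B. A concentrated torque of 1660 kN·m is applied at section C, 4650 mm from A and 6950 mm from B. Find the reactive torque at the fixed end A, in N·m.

995000 N·m

With uniform GJ and both ends fixed, compatibility θ_AC = θ_CB gives T_A·a = T_B·b, together with T_A + T_B = T₀.
T_A = T₀·b/(a+b) = 1.660e6·6950/11600 = 994600 N·m; T_B = 665400 N·m.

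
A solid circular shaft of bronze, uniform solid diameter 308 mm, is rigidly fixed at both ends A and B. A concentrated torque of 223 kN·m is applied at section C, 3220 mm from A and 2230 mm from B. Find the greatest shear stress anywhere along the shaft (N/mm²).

23.0 N/mm²

With uniform GJ and both ends fixed, compatibility θ_AC = θ_CB gives T_A·a = T_B·b, together with T_A + T_B = T₀.
T_A = T₀·b/(a+b) = 223000·2230/5450 = 91250 N·m; T_B = 131800 N·m.
τ in each portion: τ_AC = 1.59×10^7 Pa, τ_CB = 2.30×10^7 Pa; maximum is in CB.
τ_max = T_CB·r/J = 131800·0.154/8.83×10^-4 = 2.297×10^7 Pa.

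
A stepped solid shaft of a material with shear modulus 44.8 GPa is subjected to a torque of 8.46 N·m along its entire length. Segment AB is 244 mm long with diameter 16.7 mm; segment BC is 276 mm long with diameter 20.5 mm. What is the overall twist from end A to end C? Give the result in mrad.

9.04 mrad

J_AB = π(0.0167)⁴/32 = 7.64×10^-9 m⁴; J_BC = π(0.0205)⁴/32 = 1.73×10^-8 m⁴.
θ = (T/G)·Σ L_i/J_i = (8.460/44.8×10⁹)·(0.244/7.64×10^-9 + 0.276/1.73×10^-8) = 9.040×10^-3 rad.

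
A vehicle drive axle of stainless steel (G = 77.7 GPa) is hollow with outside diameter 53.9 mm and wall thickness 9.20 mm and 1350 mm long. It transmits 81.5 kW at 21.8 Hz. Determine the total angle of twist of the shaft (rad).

0.0154 rad

ω = 2π·21.8 = 137.0 rad/s, so T = P/ω = 81.5×10³ / 137.0 = 595.0 N·m.
J = π(d_o⁴ − d_i⁴)/32 = π(0.0539⁴ − 0.0355⁴)/32 = 6.727×10^-7 m⁴.
θ = T·L/(G·J) = 595.0 × 1.35 / (77.7×10⁹ × 6.727×10^-7) = 0.01537 rad.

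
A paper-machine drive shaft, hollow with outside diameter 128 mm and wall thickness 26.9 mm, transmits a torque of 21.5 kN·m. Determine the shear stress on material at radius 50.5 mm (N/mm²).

J = π(d_o⁴ − d_i⁴)/32 = π(0.128⁴ − 0.0742⁴)/32 = 2.338×10^-5 m⁴.
Shear stress varies linearly with radius: τ = T·r/J = 21500 × 0.0505 / 2.338×10^-5 = 4.644×10^7 Pa.

46.4 N/mm²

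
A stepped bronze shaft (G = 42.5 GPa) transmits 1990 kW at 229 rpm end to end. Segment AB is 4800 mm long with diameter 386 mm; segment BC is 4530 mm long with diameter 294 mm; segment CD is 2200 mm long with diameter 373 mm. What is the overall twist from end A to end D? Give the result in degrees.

ω = 2π·229/60 = 23.98 rad/s, so T = P/ω = 1990×10³ / 23.98 = 82980 N·m.
J_AB = π(0.386)⁴/32 = 2.18×10^-3 m⁴; J_BC = π(0.294)⁴/32 = 7.33×10^-4 m⁴; J_CD = π(0.373)⁴/32 = 1.90×10^-3 m⁴.
θ = (T/G)·Σ L_i/J_i = (82980/42.5×10⁹)·(4.80/2.18×10^-3 + 4.53/7.33×10^-4 + 2.20/1.90×10^-3) = 0.01862 rad.

1.07°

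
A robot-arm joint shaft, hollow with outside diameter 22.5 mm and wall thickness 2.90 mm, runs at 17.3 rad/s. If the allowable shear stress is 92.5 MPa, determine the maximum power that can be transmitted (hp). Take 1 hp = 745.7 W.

J = π(d_o⁴ − d_i⁴)/32 = π(0.0225⁴ − 0.0167⁴)/32 = 1.753×10^-8 m⁴.
T_max = τ_allow·J/r = 9.25×10^7 × 1.753×10^-8 / 0.0112 = 144.1 N·m.
ω = 17.3 rad/s, so P_max = T_max·ω = 2493 W.

3.34 hp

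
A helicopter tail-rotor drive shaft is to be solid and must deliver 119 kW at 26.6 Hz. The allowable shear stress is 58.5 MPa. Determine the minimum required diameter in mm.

ω = 2π·26.6 = 167.1 rad/s, so T = P/ω = 119×10³ / 167.1 = 712.0 N·m.
For a solid shaft τ_max = 16T/(πd³), so d = (16T/(π τ_allow))^(1/3) = (16·712.0/(π·5.85×10^7))^(1/3) = 0.03958 m.

39.6 mm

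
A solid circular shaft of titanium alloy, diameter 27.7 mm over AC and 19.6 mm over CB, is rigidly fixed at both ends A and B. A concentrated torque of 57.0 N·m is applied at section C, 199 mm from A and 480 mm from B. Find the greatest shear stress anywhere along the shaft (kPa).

Compatibility: T_A·a/J_AC = T_B·b/J_CB with T_A + T_B = T₀.
J_AC = 5.78×10^-8 m⁴, J_CB = 1.45×10^-8 m⁴, so T_A = T₀·(J_AC/a)/((J_AC/a)+(J_CB/b)) = 51.63 N·m, T_B = 5.366 N·m.
τ in each portion: τ_AC = 1.24×10^7 Pa, τ_CB = 3.63×10^6 Pa; maximum is in AC.
τ_max = T_AC·r/J = 51.63·0.0138/5.78×10^-8 = 1.237×10^7 Pa.

12400 kPa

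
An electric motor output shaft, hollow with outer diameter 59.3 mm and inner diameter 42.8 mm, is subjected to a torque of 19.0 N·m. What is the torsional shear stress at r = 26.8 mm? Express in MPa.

0.576 MPa

J = π(d_o⁴ − d_i⁴)/32 = π(0.0593⁴ − 0.0428⁴)/32 = 8.846×10^-7 m⁴.
Shear stress varies linearly with radius: τ = T·r/J = 19.00 × 0.0268 / 8.846×10^-7 = 5.757×10^5 Pa.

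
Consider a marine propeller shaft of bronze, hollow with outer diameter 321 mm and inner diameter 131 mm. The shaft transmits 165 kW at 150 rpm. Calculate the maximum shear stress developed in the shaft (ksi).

ω = 2π·150/60 = 15.71 rad/s, so T = P/ω = 165×10³ / 15.71 = 10500 N·m.
J = π(d_o⁴ − d_i⁴)/32 = π(0.321⁴ − 0.131⁴)/32 = 1.013×10^-3 m⁴.
τ_max = T·r/J = 10500 × 0.161 / 1.013×10^-3 = 1.664×10^6 Pa.

0.241 ksi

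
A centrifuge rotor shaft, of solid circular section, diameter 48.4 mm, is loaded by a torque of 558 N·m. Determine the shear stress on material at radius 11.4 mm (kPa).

11800 kPa

J = πd⁴/32 = π(0.0484)⁴/32 = 5.387×10^-7 m⁴.
Shear stress varies linearly with radius: τ = T·r/J = 558.0 × 0.0114 / 5.387×10^-7 = 1.181×10^7 Pa.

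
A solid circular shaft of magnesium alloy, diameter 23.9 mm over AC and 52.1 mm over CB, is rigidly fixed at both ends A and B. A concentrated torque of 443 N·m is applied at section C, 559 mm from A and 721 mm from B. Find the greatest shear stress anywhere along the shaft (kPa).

15100 kPa

Compatibility: T_A·a/J_AC = T_B·b/J_CB with T_A + T_B = T₀.
J_AC = 3.20×10^-8 m⁴, J_CB = 7.23×10^-7 m⁴, so T_A = T₀·(J_AC/a)/((J_AC/a)+(J_CB/b)) = 23.94 N·m, T_B = 419.1 N·m.
τ in each portion: τ_AC = 8.93×10^6 Pa, τ_CB = 1.51×10^7 Pa; maximum is in CB.
τ_max = T_CB·r/J = 419.1·0.0261/7.23×10^-7 = 1.509×10^7 Pa.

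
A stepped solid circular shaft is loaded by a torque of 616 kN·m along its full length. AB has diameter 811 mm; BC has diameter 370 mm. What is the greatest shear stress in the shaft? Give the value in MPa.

Under the same torque, τ_max = 16T/(πd³) is largest where d is smallest — segment BC (d = 370 mm).
τ_max = 16·616000/(π·(0.370)³) = 6.194×10^7 Pa.

61.9 MPa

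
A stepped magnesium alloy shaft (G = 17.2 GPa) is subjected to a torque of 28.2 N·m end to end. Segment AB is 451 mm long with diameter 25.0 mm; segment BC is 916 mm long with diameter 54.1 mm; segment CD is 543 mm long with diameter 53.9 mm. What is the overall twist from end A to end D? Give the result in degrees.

1.27°

J_AB = π(0.0250)⁴/32 = 3.83×10^-8 m⁴; J_BC = π(0.0541)⁴/32 = 8.41×10^-7 m⁴; J_CD = π(0.0539)⁴/32 = 8.29×10^-7 m⁴.
θ = (T/G)·Σ L_i/J_i = (28.20/17.2×10⁹)·(0.451/3.83×10^-8 + 0.916/8.41×10^-7 + 0.543/8.29×10^-7) = 0.02214 rad.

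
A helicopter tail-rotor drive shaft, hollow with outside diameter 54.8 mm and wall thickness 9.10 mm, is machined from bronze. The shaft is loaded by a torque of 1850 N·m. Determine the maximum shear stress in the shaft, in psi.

J = π(d_o⁴ − d_i⁴)/32 = π(0.0548⁴ − 0.0366⁴)/32 = 7.092×10^-7 m⁴.
τ_max = T·r/J = 1850 × 0.0274 / 7.092×10^-7 = 7.148×10^7 Pa.

10400 psi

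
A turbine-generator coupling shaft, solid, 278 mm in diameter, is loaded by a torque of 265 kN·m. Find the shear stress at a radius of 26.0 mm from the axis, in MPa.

11.8 MPa

J = πd⁴/32 = π(0.278)⁴/32 = 5.864×10^-4 m⁴.
Shear stress varies linearly with radius: τ = T·r/J = 265000 × 0.0260 / 5.864×10^-4 = 1.175×10^7 Pa.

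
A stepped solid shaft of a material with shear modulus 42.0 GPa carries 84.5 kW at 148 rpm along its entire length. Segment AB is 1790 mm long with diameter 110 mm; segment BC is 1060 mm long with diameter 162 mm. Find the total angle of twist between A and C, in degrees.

ω = 2π·148/60 = 15.50 rad/s, so T = P/ω = 84.5×10³ / 15.50 = 5452 N·m.
J_AB = π(0.110)⁴/32 = 1.44×10^-5 m⁴; J_BC = π(0.162)⁴/32 = 6.76×10^-5 m⁴.
θ = (T/G)·Σ L_i/J_i = (5452/42.0×10⁹)·(1.79/1.44×10^-5 + 1.06/6.76×10^-5) = 0.01820 rad.

1.04°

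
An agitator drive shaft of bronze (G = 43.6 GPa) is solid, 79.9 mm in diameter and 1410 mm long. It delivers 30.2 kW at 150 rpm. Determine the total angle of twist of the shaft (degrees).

ω = 2π·150/60 = 15.71 rad/s, so T = P/ω = 30.2×10³ / 15.71 = 1923 N·m.
J = πd⁴/32 = π(0.0799)⁴/32 = 4.001×10^-6 m⁴.
θ = T·L/(G·J) = 1923 × 1.41 / (43.6×10⁹ × 4.001×10^-6) = 0.01554 rad.

0.890°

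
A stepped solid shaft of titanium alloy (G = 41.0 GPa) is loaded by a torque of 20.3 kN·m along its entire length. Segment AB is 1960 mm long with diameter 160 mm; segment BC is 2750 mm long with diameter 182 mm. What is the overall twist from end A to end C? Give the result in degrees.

1.59°

J_AB = π(0.160)⁴/32 = 6.43×10^-5 m⁴; J_BC = π(0.182)⁴/32 = 1.08×10^-4 m⁴.
θ = (T/G)·Σ L_i/J_i = (20300/41.0×10⁹)·(1.96/6.43×10^-5 + 2.75/1.08×10^-4) = 0.02772 rad.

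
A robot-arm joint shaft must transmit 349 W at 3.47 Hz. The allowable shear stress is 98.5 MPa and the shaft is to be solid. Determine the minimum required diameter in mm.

9.39 mm

ω = 2π·3.47 = 21.80 rad/s, so T = P/ω = 349 / 21.80 = 16.01 N·m.
For a solid shaft τ_max = 16T/(πd³), so d = (16T/(π τ_allow))^(1/3) = (16·16.01/(π·9.85×10^7))^(1/3) = 0.009389 m.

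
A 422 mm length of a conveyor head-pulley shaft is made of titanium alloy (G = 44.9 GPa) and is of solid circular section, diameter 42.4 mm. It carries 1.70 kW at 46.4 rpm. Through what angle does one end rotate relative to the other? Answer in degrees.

ω = 2π·46.4/60 = 4.859 rad/s, so T = P/ω = 1.70×10³ / 4.859 = 349.9 N·m.
J = πd⁴/32 = π(0.0424)⁴/32 = 3.173×10^-7 m⁴.
θ = T·L/(G·J) = 349.9 × 0.422 / (44.9×10⁹ × 3.173×10^-7) = 0.01036 rad.

0.594°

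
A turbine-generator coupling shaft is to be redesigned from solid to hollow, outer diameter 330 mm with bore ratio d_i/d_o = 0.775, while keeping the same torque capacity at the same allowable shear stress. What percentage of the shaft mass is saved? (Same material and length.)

46.2 %

Equal τ_max and T ⇒ the solid shaft needs d_s³ = d_o³(1−k⁴), so d_s = 330·(1−0.775⁴)^(1/3) = 284.3 mm.
Area ratio A_h/A_s = d_o²(1−k²)/d_s² = (1−k²)/(1−k⁴)^(2/3) = 0.5382.
Mass saving = 1 − 0.5382 = 46.2 %.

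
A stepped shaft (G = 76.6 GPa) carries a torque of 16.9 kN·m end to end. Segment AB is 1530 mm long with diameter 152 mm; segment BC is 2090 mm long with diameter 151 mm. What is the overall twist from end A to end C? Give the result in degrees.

J_AB = π(0.152)⁴/32 = 5.24×10^-5 m⁴; J_BC = π(0.151)⁴/32 = 5.10×10^-5 m⁴.
θ = (T/G)·Σ L_i/J_i = (16900/76.6×10⁹)·(1.53/5.24×10^-5 + 2.09/5.10×10^-5) = 0.01548 rad.

0.887°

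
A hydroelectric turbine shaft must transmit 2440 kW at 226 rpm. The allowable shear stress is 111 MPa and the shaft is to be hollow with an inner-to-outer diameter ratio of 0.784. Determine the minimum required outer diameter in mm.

ω = 2π·226/60 = 23.67 rad/s, so T = P/ω = 2440×10³ / 23.67 = 103100 N·m.
For a hollow shaft with d_i/d_o = 0.784: τ_max = 16T/(π d_o³ (1−k⁴)), so d_o = [16T/(π τ_allow (1−k⁴))]^(1/3) = [16·103100/(π·1.11×10^8·0.6222)]^(1/3) = 0.1966 m.

197 mm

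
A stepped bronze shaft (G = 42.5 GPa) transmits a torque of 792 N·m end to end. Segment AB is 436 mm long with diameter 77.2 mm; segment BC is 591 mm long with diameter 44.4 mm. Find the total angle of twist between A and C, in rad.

J_AB = π(0.0772)⁴/32 = 3.49×10^-6 m⁴; J_BC = π(0.0444)⁴/32 = 3.82×10^-7 m⁴.
θ = (T/G)·Σ L_i/J_i = (792.0/42.5×10⁹)·(0.436/3.49×10^-6 + 0.591/3.82×10^-7) = 0.03120 rad.

0.0312 rad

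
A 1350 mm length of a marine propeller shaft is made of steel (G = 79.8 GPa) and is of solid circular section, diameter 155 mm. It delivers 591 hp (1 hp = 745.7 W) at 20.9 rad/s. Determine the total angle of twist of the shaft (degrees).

ω = 20.9 rad/s, so T = P/ω = 591×745.7 / 20.90 = 21090 N·m.
J = πd⁴/32 = π(0.155)⁴/32 = 5.667×10^-5 m⁴.
θ = T·L/(G·J) = 21090 × 1.35 / (79.8×10⁹ × 5.667×10^-5) = 6.295×10^-3 rad.

0.361°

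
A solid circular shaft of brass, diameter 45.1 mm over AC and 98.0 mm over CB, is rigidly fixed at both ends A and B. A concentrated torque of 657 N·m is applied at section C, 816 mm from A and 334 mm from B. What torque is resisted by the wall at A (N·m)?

11.8 N·m

Compatibility: T_A·a/J_AC = T_B·b/J_CB with T_A + T_B = T₀.
J_AC = 4.06×10^-7 m⁴, J_CB = 9.06×10^-6 m⁴, so T_A = T₀·(J_AC/a)/((J_AC/a)+(J_CB/b)) = 11.84 N·m, T_B = 645.2 N·m.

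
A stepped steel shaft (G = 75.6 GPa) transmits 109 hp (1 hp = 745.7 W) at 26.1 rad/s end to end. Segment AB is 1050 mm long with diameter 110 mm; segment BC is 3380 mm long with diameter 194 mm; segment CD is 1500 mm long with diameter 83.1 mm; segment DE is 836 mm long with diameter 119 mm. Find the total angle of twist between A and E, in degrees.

ω = 26.1 rad/s, so T = P/ω = 109×745.7 / 26.10 = 3114 N·m.
J_AB = π(0.110)⁴/32 = 1.44×10^-5 m⁴; J_BC = π(0.194)⁴/32 = 1.39×10^-4 m⁴; J_CD = π(0.0831)⁴/32 = 4.68×10^-6 m⁴; J_DE = π(0.119)⁴/32 = 1.97×10^-5 m⁴.
θ = (T/G)·Σ L_i/J_i = (3114/75.6×10⁹)·(1.05/1.44×10^-5 + 3.38/1.39×10^-4 + 1.50/4.68×10^-6 + 0.836/1.97×10^-5) = 0.01896 rad.

1.09°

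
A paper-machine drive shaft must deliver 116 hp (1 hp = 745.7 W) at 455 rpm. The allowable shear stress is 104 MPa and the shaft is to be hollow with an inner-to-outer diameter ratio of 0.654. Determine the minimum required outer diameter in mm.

ω = 2π·455/60 = 47.65 rad/s, so T = P/ω = 116×745.7 / 47.65 = 1815 N·m.
For a hollow shaft with d_i/d_o = 0.654: τ_max = 16T/(π d_o³ (1−k⁴)), so d_o = [16T/(π τ_allow (1−k⁴))]^(1/3) = [16·1815/(π·1.04×10^8·0.8171)]^(1/3) = 0.04774 m.

47.7 mm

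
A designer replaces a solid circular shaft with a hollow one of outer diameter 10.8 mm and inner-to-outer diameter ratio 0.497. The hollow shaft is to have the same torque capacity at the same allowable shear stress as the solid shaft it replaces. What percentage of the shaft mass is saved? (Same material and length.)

Equal τ_max and T ⇒ the solid shaft needs d_s³ = d_o³(1−k⁴), so d_s = 10.8·(1−0.497⁴)^(1/3) = 10.58 mm.
Area ratio A_h/A_s = d_o²(1−k²)/d_s² = (1−k²)/(1−k⁴)^(2/3) = 0.7853.
Mass saving = 1 − 0.7853 = 21.5 %.

21.5 %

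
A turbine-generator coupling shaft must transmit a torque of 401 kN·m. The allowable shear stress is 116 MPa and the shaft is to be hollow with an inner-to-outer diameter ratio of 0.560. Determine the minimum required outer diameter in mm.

For a hollow shaft with d_i/d_o = 0.560: τ_max = 16T/(π d_o³ (1−k⁴)), so d_o = [16T/(π τ_allow (1−k⁴))]^(1/3) = [16·401000/(π·1.16×10^8·0.9017)]^(1/3) = 0.2693 m.

269 mm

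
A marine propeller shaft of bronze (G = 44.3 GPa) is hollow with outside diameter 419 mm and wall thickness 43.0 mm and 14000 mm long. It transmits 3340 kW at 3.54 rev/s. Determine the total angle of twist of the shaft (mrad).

26.1 mrad

ω = 2π·3.54 = 22.24 rad/s, so T = P/ω = 3340×10³ / 22.24 = 150200 N·m.
J = π(d_o⁴ − d_i⁴)/32 = π(0.419⁴ − 0.333⁴)/32 = 1.819×10^-3 m⁴.
θ = T·L/(G·J) = 150200 × 14.0 / (44.3×10⁹ × 1.819×10^-3) = 0.02609 rad.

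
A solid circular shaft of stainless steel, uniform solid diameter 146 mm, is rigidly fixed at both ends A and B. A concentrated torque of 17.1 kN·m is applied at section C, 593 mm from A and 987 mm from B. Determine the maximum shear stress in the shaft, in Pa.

1.75e7 Pa

With uniform GJ and both ends fixed, compatibility θ_AC = θ_CB gives T_A·a = T_B·b, together with T_A + T_B = T₀.
T_A = T₀·b/(a+b) = 17100·987/1580 = 10680 N·m; T_B = 6418 N·m.
τ in each portion: τ_AC = 1.75×10^7 Pa, τ_CB = 1.05×10^7 Pa; maximum is in AC.
τ_max = T_AC·r/J = 10680·0.0730/4.46×10^-5 = 1.748×10^7 Pa.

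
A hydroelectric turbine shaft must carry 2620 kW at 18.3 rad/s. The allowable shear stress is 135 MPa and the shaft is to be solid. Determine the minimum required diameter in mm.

175 mm

ω = 18.3 rad/s, so T = P/ω = 2620×10³ / 18.30 = 143200 N·m.
For a solid shaft τ_max = 16T/(πd³), so d = (16T/(π τ_allow))^(1/3) = (16·143200/(π·1.35×10^8))^(1/3) = 0.1755 m.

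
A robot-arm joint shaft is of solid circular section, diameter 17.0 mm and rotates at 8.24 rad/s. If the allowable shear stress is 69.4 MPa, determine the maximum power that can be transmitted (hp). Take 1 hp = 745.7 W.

J = πd⁴/32 = π(0.0170)⁴/32 = 8.200×10^-9 m⁴.
T_max = τ_allow·J/r = 6.94×10^7 × 8.200×10^-9 / 0.00850 = 66.95 N·m.
ω = 8.24 rad/s, so P_max = T_max·ω = 551.6 W.

0.740 hp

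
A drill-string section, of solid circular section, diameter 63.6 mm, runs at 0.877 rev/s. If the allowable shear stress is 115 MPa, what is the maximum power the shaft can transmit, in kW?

J = πd⁴/32 = π(0.0636)⁴/32 = 1.606×10^-6 m⁴.
T_max = τ_allow·J/r = 1.15×10^8 × 1.606×10^-6 / 0.0318 = 5809 N·m.
ω = 2π·0.877 = 5.510 rad/s, so P_max = T_max·ω = 3.201×10^4 W.

32.0 kW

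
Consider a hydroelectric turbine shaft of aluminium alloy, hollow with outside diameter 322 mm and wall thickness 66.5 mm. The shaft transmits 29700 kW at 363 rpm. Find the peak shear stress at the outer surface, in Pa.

ω = 2π·363/60 = 38.01 rad/s, so T = P/ω = 29700×10³ / 38.01 = 781300 N·m.
J = π(d_o⁴ − d_i⁴)/32 = π(0.322⁴ − 0.189⁴)/32 = 9.301×10^-4 m⁴.
τ_max = T·r/J = 781300 × 0.161 / 9.301×10^-4 = 1.352×10^8 Pa.

1.35e8 Pa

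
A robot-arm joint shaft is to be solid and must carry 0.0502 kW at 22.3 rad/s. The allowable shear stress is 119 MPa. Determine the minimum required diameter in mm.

ω = 22.3 rad/s, so T = P/ω = 0.0502×10³ / 22.30 = 2.251 N·m.
For a solid shaft τ_max = 16T/(πd³), so d = (16T/(π τ_allow))^(1/3) = (16·2.251/(π·1.19×10^8))^(1/3) = 0.004584 m.

4.58 mm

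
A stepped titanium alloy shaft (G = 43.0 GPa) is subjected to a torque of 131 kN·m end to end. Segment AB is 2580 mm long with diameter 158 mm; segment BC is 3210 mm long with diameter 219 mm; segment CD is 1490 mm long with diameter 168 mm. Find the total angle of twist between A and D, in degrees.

13.2°

J_AB = π(0.158)⁴/32 = 6.12×10^-5 m⁴; J_BC = π(0.219)⁴/32 = 2.26×10^-4 m⁴; J_CD = π(0.168)⁴/32 = 7.82×10^-5 m⁴.
θ = (T/G)·Σ L_i/J_i = (131000/43.0×10⁹)·(2.58/6.12×10^-5 + 3.21/2.26×10^-4 + 1.49/7.82×10^-5) = 0.2298 rad.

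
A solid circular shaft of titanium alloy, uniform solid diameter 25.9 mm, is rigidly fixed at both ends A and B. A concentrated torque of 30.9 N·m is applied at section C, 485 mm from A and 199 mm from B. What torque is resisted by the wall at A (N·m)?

With uniform GJ and both ends fixed, compatibility θ_AC = θ_CB gives T_A·a = T_B·b, together with T_A + T_B = T₀.
T_A = T₀·b/(a+b) = 30.90·199/684.0 = 8.990 N·m; T_B = 21.91 N·m.

8.99 N·m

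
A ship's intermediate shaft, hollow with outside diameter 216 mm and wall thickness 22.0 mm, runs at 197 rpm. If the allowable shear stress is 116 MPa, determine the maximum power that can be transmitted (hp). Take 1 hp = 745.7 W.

3800 hp

J = π(d_o⁴ − d_i⁴)/32 = π(0.216⁴ − 0.172⁴)/32 = 1.278×10^-4 m⁴.
T_max = τ_allow·J/r = 1.16×10^8 × 1.278×10^-4 / 0.108 = 137200 N·m.
ω = 2π·197/60 = 20.63 rad/s, so P_max = T_max·ω = 2.831×10^6 W.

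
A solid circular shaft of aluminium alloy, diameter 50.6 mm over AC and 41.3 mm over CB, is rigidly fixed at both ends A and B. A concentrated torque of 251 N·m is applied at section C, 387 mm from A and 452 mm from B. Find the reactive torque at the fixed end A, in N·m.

182 N·m

Compatibility: T_A·a/J_AC = T_B·b/J_CB with T_A + T_B = T₀.
J_AC = 6.44×10^-7 m⁴, J_CB = 2.86×10^-7 m⁴, so T_A = T₀·(J_AC/a)/((J_AC/a)+(J_CB/b)) = 181.9 N·m, T_B = 69.11 N·m.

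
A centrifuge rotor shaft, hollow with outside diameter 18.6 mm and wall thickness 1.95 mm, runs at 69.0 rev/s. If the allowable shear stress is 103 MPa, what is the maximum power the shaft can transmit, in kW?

J = π(d_o⁴ − d_i⁴)/32 = π(0.0186⁴ − 0.0147⁴)/32 = 7.166×10^-9 m⁴.
T_max = τ_allow·J/r = 1.03×10^8 × 7.166×10^-9 / 0.00930 = 79.37 N·m.
ω = 2π·69.0 = 433.5 rad/s, so P_max = T_max·ω = 3.441×10^4 W.

34.4 kW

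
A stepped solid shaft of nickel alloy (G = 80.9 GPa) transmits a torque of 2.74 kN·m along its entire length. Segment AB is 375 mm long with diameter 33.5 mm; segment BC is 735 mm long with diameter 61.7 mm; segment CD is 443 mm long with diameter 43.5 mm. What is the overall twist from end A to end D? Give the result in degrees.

9.33°

J_AB = π(0.0335)⁴/32 = 1.24×10^-7 m⁴; J_BC = π(0.0617)⁴/32 = 1.42×10^-6 m⁴; J_CD = π(0.0435)⁴/32 = 3.52×10^-7 m⁴.
θ = (T/G)·Σ L_i/J_i = (2740/80.9×10⁹)·(0.375/1.24×10^-7 + 0.735/1.42×10^-6 + 0.443/3.52×10^-7) = 0.1629 rad.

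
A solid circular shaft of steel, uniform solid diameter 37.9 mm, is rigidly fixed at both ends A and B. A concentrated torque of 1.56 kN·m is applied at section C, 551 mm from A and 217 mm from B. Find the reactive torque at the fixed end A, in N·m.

With uniform GJ and both ends fixed, compatibility θ_AC = θ_CB gives T_A·a = T_B·b, together with T_A + T_B = T₀.
T_A = T₀·b/(a+b) = 1560·217/768.0 = 440.8 N·m; T_B = 1119 N·m.

441 N·m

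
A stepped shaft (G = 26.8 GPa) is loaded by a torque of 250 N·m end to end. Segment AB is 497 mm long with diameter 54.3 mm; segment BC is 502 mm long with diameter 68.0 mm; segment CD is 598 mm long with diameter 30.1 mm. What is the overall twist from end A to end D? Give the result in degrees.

J_AB = π(0.0543)⁴/32 = 8.53×10^-7 m⁴; J_BC = π(0.0680)⁴/32 = 2.10×10^-6 m⁴; J_CD = π(0.0301)⁴/32 = 8.06×10^-8 m⁴.
θ = (T/G)·Σ L_i/J_i = (250.0/26.8×10⁹)·(0.497/8.53×10^-7 + 0.502/2.10×10^-6 + 0.598/8.06×10^-8) = 0.07688 rad.

4.41°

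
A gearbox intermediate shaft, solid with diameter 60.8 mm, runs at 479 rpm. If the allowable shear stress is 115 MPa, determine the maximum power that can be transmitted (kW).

255 kW

J = πd⁴/32 = π(0.0608)⁴/32 = 1.342×10^-6 m⁴.
T_max = τ_allow·J/r = 1.15×10^8 × 1.342×10^-6 / 0.0304 = 5075 N·m.
ω = 2π·479/60 = 50.16 rad/s, so P_max = T_max·ω = 2.546×10^5 W.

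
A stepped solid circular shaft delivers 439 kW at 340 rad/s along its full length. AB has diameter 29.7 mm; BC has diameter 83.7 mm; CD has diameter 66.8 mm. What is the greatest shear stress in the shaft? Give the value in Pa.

2.51e8 Pa

ω = 340 rad/s, so T = P/ω = 439×10³ / 340.0 = 1291 N·m.
Under the same torque, τ_max = 16T/(πd³) is largest where d is smallest — segment AB (d = 29.7 mm).
τ_max = 16·1291/(π·(0.0297)³) = 2.510×10^8 Pa.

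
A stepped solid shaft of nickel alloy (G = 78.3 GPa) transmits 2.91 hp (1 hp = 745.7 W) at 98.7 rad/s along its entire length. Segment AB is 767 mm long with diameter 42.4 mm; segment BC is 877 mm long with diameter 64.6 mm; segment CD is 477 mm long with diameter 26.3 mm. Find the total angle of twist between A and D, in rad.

0.00367 rad

ω = 98.7 rad/s, so T = P/ω = 2.91×745.7 / 98.70 = 21.99 N·m.
J_AB = π(0.0424)⁴/32 = 3.17×10^-7 m⁴; J_BC = π(0.0646)⁴/32 = 1.71×10^-6 m⁴; J_CD = π(0.0263)⁴/32 = 4.70×10^-8 m⁴.
θ = (T/G)·Σ L_i/J_i = (21.99/78.3×10⁹)·(0.767/3.17×10^-7 + 0.877/1.71×10^-6 + 0.477/4.70×10^-8) = 3.674×10^-3 rad.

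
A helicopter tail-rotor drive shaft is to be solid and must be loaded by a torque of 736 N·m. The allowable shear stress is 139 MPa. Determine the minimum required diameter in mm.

For a solid shaft τ_max = 16T/(πd³), so d = (16T/(π τ_allow))^(1/3) = (16·736.0/(π·1.39×10^8))^(1/3) = 0.02999 m.

30.0 mm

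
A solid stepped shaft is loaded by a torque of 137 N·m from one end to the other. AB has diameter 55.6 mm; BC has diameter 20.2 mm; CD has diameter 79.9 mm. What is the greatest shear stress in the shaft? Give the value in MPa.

Under the same torque, τ_max = 16T/(πd³) is largest where d is smallest — segment BC (d = 20.2 mm).
τ_max = 16·137.0/(π·(0.0202)³) = 8.465×10^7 Pa.

84.7 MPa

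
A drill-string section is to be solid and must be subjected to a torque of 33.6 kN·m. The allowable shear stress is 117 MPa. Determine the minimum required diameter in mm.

114 mm

For a solid shaft τ_max = 16T/(πd³), so d = (16T/(π τ_allow))^(1/3) = (16·33600/(π·1.17×10^8))^(1/3) = 0.1135 m.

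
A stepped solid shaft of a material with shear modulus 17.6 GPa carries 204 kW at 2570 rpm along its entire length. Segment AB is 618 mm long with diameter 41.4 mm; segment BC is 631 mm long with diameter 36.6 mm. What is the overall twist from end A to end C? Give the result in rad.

0.247 rad

ω = 2π·2570/60 = 269.1 rad/s, so T = P/ω = 204×10³ / 269.1 = 758.0 N·m.
J_AB = π(0.0414)⁴/32 = 2.88×10^-7 m⁴; J_BC = π(0.0366)⁴/32 = 1.76×10^-7 m⁴.
θ = (T/G)·Σ L_i/J_i = (758.0/17.6×10⁹)·(0.618/2.88×10^-7 + 0.631/1.76×10^-7) = 0.2466 rad.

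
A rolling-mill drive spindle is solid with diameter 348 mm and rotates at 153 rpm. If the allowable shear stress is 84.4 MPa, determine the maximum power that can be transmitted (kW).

J = πd⁴/32 = π(0.348)⁴/32 = 1.440×10^-3 m⁴.
T_max = τ_allow·J/r = 8.44×10^7 × 1.440×10^-3 / 0.174 = 698400 N·m.
ω = 2π·153/60 = 16.02 rad/s, so P_max = T_max·ω = 1.119×10^7 W.

11200 kW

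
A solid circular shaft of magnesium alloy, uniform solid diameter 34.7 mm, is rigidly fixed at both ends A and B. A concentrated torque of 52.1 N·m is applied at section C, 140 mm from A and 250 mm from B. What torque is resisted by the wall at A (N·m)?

33.4 N·m

With uniform GJ and both ends fixed, compatibility θ_AC = θ_CB gives T_A·a = T_B·b, together with T_A + T_B = T₀.
T_A = T₀·b/(a+b) = 52.10·250/390.0 = 33.40 N·m; T_B = 18.70 N·m.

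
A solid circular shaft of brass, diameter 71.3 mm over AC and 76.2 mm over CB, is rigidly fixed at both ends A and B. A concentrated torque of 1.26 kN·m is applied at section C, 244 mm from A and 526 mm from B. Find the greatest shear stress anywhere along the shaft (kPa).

11000 kPa

Compatibility: T_A·a/J_AC = T_B·b/J_CB with T_A + T_B = T₀.
J_AC = 2.54×10^-6 m⁴, J_CB = 3.31×10^-6 m⁴, so T_A = T₀·(J_AC/a)/((J_AC/a)+(J_CB/b)) = 785.0 N·m, T_B = 475.0 N·m.
τ in each portion: τ_AC = 1.10×10^7 Pa, τ_CB = 5.47×10^6 Pa; maximum is in AC.
τ_max = T_AC·r/J = 785.0·0.0357/2.54×10^-6 = 1.103×10^7 Pa.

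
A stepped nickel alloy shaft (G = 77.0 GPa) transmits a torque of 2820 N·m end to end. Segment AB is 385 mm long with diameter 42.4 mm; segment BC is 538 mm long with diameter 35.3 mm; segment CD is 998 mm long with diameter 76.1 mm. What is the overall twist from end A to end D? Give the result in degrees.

10.6°

J_AB = π(0.0424)⁴/32 = 3.17×10^-7 m⁴; J_BC = π(0.0353)⁴/32 = 1.52×10^-7 m⁴; J_CD = π(0.0761)⁴/32 = 3.29×10^-6 m⁴.
θ = (T/G)·Σ L_i/J_i = (2820/77.0×10⁹)·(0.385/3.17×10^-7 + 0.538/1.52×10^-7 + 0.998/3.29×10^-6) = 0.1848 rad.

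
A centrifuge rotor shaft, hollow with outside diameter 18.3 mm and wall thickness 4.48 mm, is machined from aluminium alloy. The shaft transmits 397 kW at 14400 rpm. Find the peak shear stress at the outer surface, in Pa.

2.35e8 Pa

ω = 2π·14400/60 = 1508 rad/s, so T = P/ω = 397×10³ / 1508 = 263.3 N·m.
J = π(d_o⁴ − d_i⁴)/32 = π(0.0183⁴ − 0.00934⁴)/32 = 1.026×10^-8 m⁴.
τ_max = T·r/J = 263.3 × 0.00915 / 1.026×10^-8 = 2.347×10^8 Pa.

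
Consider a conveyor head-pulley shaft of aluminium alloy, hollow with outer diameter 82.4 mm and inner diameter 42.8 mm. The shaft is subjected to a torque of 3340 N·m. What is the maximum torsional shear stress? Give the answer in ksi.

4.76 ksi

J = π(d_o⁴ − d_i⁴)/32 = π(0.0824⁴ − 0.0428⁴)/32 = 4.197×10^-6 m⁴.
τ_max = T·r/J = 3340 × 0.0412 / 4.197×10^-6 = 3.279×10^7 Pa.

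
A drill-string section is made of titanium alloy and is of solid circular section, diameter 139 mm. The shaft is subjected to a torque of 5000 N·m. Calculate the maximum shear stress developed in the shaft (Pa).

J = πd⁴/32 = π(0.139)⁴/32 = 3.665×10^-5 m⁴.
τ_max = T·r/J = 5000 × 0.0695 / 3.665×10^-5 = 9.482×10^6 Pa.

9.48e6 Pa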